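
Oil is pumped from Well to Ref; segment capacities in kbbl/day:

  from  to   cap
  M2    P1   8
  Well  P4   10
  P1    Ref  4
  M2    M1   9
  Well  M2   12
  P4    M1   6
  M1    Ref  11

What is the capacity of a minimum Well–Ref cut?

Augment Well→P4→M1→Ref: bottleneck 6, flow now 6.
Augment Well→M2→P1→Ref: bottleneck 4, flow now 10.
Augment Well→M2→M1→Ref: bottleneck 5, flow now 15.
No augmenting path remains; maximum flow = 15.
By max-flow min-cut, the minimum cut capacity equals the max flow.
In the residual graph, reachable from Well: {Well, P4, M2, P1, M1}.
Min-cut edges: P1→Ref (4), M1→Ref (11); capacity 4 + 11 = 15.

15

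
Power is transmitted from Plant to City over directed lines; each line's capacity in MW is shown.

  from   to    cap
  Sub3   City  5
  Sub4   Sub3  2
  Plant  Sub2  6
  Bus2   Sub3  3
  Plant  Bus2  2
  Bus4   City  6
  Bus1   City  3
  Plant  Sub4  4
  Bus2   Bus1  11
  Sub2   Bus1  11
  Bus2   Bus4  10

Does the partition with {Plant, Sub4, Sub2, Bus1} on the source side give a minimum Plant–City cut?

Given cut capacity: 2 + 2 + 3 = 7.
Augment Plant→Sub4→Sub3→City: bottleneck 2, flow now 2.
Augment Plant→Sub2→Bus1→City: bottleneck 3, flow now 5.
Augment Plant→Bus2→Bus4→City: bottleneck 2, flow now 7.
No augmenting path remains; maximum flow = 7.
Cut capacity 7 equals the max flow, so it is a minimum cut.

Yes — it is a minimum cut (capacity 7).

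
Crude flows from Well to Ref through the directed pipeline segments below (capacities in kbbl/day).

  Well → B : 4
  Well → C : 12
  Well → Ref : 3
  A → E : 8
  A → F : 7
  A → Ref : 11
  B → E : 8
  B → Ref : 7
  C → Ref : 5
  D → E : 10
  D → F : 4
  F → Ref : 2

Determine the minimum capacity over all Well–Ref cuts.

Augment Well→Ref: bottleneck 3, flow now 3.
Augment Well→B→Ref: bottleneck 4, flow now 7.
Augment Well→C→Ref: bottleneck 5, flow now 12.
No augmenting path remains; maximum flow = 12.
By max-flow min-cut, the minimum cut capacity equals the max flow.
In the residual graph, reachable from Well: {Well, C}.
Min-cut edges: Well→B (4), Well→Ref (3), C→Ref (5); capacity 4 + 3 + 5 = 12.

12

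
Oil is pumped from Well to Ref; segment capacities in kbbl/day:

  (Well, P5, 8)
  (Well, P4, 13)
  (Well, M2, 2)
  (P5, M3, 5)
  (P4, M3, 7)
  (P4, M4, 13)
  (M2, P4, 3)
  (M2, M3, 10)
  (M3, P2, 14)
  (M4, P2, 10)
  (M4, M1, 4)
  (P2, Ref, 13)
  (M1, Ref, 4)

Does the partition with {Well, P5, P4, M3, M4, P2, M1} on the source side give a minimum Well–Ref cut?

Given cut capacity: 2 + 13 + 4 = 19.
Augment Well→P5→M3→P2→Ref: bottleneck 5, flow now 5.
Augment Well→P4→M3→P2→Ref: bottleneck 7, flow now 12.
Augment Well→P4→M4→P2→Ref: bottleneck 1, flow now 13.
Augment Well→P4→M4→M1→Ref: bottleneck 4, flow now 17.
No augmenting path remains; maximum flow = 17.
In the residual graph, reachable from Well: {Well, P5, P4, M2, M3, M4, P2}.
Min-cut edges: M4→M1 (4), P2→Ref (13); capacity 4 + 13 = 17.
Cut capacity 19 exceeds the max flow 17, so it is not minimum.

No — its capacity is 19, but the minimum cut has capacity 17.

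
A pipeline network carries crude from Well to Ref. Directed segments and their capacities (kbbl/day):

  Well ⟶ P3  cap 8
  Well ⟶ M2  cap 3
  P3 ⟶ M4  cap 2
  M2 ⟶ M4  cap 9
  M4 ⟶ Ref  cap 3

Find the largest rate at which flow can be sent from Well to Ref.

Augment Well→P3→M4→Ref: bottleneck 2, flow now 2.
Augment Well→M2→M4→Ref: bottleneck 1, flow now 3.
No augmenting path remains; maximum flow = 3.
In the residual graph, reachable from Well: {Well, P3, M2, M4}.
Min-cut edges: M4→Ref (3); capacity 3 = 3.
This cut is saturated, so no flow can exceed 3.

3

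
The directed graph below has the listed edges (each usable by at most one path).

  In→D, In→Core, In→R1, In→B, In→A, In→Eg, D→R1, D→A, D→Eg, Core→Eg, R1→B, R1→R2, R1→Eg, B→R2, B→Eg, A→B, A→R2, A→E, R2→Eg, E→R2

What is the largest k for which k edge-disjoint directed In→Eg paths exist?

6

Assign every edge capacity 1; by Menger, the answer equals the max flow.
Path In→Eg (+1); total 1.
Path In→D→Eg (+1); total 2.
Path In→Core→Eg (+1); total 3.
Path In→R1→Eg (+1); total 4.
Path In→B→Eg (+1); total 5.
Path In→A→R2→Eg (+1); total 6.
No residual In→Eg path; max flow = 6.
Certifying cut of size 6: {In→A, In→B, In→Core, In→D, In→Eg, In→R1}.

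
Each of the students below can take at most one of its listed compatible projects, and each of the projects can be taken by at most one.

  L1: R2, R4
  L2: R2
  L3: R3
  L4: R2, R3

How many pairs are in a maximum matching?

3

Unit-capacity flow: source→left, listed edges, right→sink; max matching = max flow.
Augmenting path L1→R2 (+1); matched 1.
Augmenting path L3→R3 (+1); matched 2.
Augmenting path L2→R2→L1→R4 (+1); matched 3.
No augmenting path remains; maximum matching = 3.
König certificate: {L1, R2, R3} is a vertex cover of size 3 (every listed pair touches it), so no matching can be larger.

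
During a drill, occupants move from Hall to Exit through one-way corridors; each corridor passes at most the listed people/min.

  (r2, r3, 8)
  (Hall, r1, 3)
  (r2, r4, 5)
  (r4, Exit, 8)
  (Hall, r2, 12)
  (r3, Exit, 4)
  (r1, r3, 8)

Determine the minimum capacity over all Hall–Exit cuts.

9

Augment Hall→r1→r3→Exit: bottleneck 3, flow now 3.
Augment Hall→r2→r3→Exit: bottleneck 1, flow now 4.
Augment Hall→r2→r4→Exit: bottleneck 5, flow now 9.
No augmenting path remains; maximum flow = 9.
By max-flow min-cut, the minimum cut capacity equals the max flow.
In the residual graph, reachable from Hall: {Hall, r1, r2, r3}.
Min-cut edges: r2→r4 (5), r3→Exit (4); capacity 5 + 4 = 9.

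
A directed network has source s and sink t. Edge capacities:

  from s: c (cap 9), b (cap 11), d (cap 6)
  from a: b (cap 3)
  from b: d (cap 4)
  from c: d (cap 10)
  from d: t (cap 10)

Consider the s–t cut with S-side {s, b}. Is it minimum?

No — its capacity is 19, but the minimum cut has capacity 10.

Given cut capacity: 9 + 6 + 4 = 19.
Augment s→d→t: bottleneck 6, flow now 6.
Augment s→b→d→t: bottleneck 4, flow now 10.
No augmenting path remains; maximum flow = 10.
In the residual graph, reachable from s: {s, b, c, d}.
Min-cut edges: d→t (10); capacity 10 = 10.
Cut capacity 19 exceeds the max flow 10, so it is not minimum.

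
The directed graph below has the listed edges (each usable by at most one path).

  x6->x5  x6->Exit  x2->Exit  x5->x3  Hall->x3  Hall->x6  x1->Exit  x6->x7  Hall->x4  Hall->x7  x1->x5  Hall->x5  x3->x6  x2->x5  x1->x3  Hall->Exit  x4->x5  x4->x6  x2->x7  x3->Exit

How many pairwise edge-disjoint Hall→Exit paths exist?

3

Assign every edge capacity 1; by Menger, the answer equals the max flow.
Path Hall→Exit (+1); total 1.
Path Hall→x3→Exit (+1); total 2.
Path Hall→x6→Exit (+1); total 3.
No residual Hall→Exit path; max flow = 3.
Certifying cut of size 3: {Hall→Exit, x3→Exit, x6→Exit}.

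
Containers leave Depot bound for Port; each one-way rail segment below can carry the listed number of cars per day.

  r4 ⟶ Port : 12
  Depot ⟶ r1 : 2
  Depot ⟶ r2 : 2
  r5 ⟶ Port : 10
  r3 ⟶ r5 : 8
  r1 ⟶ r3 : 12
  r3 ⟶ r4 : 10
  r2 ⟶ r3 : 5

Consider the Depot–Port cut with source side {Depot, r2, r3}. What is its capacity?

Edges leaving {Depot, r2, r3}: Depot→r1 (2), r3→r4 (10), r3→r5 (8).
Cut capacity = 2 + 10 + 8 = 20.

20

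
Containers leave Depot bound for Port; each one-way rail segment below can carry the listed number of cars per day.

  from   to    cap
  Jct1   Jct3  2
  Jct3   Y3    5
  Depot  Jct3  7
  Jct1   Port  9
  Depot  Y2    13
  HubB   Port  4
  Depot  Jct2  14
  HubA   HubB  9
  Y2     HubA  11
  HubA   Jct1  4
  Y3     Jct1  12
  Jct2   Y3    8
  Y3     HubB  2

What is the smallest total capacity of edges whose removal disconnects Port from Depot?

Augment Depot→Jct2→Y3→HubB→Port: bottleneck 2, flow now 2.
Augment Depot→Jct2→Y3→Jct1→Port: bottleneck 6, flow now 8.
Augment Depot→Jct3→Y3→Jct1→Port: bottleneck 3, flow now 11.
Augment Depot→Y2→HubA→HubB→Port: bottleneck 2, flow now 13.
No augmenting path remains; maximum flow = 13.
By max-flow min-cut, the minimum cut capacity equals the max flow.
In the residual graph, reachable from Depot: {Depot, Jct2, Jct3, Y2, HubA, Y3, HubB, Jct1}.
Min-cut edges: HubB→Port (4), Jct1→Port (9); capacity 4 + 9 = 13.

13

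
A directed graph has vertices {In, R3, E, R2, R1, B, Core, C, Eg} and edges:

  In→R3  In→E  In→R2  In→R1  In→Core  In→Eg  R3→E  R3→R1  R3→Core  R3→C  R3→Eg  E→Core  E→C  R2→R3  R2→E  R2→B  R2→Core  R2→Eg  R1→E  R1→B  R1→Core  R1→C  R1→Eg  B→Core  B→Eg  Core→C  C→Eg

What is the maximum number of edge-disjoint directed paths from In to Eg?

5

Assign every edge capacity 1; by Menger, the answer equals the max flow.
Path In→Eg (+1); total 1.
Path In→R3→Eg (+1); total 2.
Path In→R2→Eg (+1); total 3.
Path In→R1→Eg (+1); total 4.
Path In→E→C→Eg (+1); total 5.
No residual In→Eg path; max flow = 5.
Certifying cut of size 5: {C→Eg, In→Eg, In→R1, In→R2, In→R3}.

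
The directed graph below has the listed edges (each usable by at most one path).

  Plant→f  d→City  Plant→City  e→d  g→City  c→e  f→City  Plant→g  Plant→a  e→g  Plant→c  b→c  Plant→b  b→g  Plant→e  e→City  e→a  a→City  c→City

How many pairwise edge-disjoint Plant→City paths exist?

Assign every edge capacity 1; by Menger, the answer equals the max flow.
Path Plant→City (+1); total 1.
Path Plant→a→City (+1); total 2.
Path Plant→c→City (+1); total 3.
Path Plant→e→City (+1); total 4.
Path Plant→f→City (+1); total 5.
Path Plant→g→City (+1); total 6.
Path Plant→b→c→e→d→City (+1); total 7.
No residual Plant→City path; max flow = 7.
Certifying cut of size 7: {Plant→City, Plant→a, Plant→b, Plant→c, Plant→e, Plant→f, Plant→g}.

7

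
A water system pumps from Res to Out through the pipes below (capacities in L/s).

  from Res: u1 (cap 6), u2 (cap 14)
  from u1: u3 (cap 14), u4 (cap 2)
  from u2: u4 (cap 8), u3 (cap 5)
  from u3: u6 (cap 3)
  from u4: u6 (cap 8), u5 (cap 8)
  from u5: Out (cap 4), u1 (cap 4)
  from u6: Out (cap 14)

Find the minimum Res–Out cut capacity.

13

Augment Res→u1→u3→u6→Out: bottleneck 3, flow now 3.
Augment Res→u1→u4→u5→Out: bottleneck 2, flow now 5.
Augment Res→u2→u4→u5→Out: bottleneck 2, flow now 7.
Augment Res→u2→u4→u6→Out: bottleneck 6, flow now 13.
No augmenting path remains; maximum flow = 13.
By max-flow min-cut, the minimum cut capacity equals the max flow.
In the residual graph, reachable from Res: {Res, u1, u2, u3}.
Min-cut edges: u1→u4 (2), u2→u4 (8), u3→u6 (3); capacity 2 + 8 + 3 = 13.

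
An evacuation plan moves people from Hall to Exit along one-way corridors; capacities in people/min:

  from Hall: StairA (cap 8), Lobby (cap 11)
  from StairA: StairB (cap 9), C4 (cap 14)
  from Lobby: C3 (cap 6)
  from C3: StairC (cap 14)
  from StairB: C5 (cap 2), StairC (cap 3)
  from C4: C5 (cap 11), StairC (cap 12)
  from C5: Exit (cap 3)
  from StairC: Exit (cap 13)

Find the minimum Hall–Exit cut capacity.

14

Augment Hall→StairA→StairB→C5→Exit: bottleneck 2, flow now 2.
Augment Hall→StairA→StairB→StairC→Exit: bottleneck 3, flow now 5.
Augment Hall→StairA→C4→C5→Exit: bottleneck 1, flow now 6.
Augment Hall→StairA→C4→StairC→Exit: bottleneck 2, flow now 8.
Augment Hall→Lobby→C3→StairC→Exit: bottleneck 6, flow now 14.
No augmenting path remains; maximum flow = 14.
By max-flow min-cut, the minimum cut capacity equals the max flow.
In the residual graph, reachable from Hall: {Hall, Lobby}.
Min-cut edges: Hall→StairA (8), Lobby→C3 (6); capacity 8 + 6 = 14.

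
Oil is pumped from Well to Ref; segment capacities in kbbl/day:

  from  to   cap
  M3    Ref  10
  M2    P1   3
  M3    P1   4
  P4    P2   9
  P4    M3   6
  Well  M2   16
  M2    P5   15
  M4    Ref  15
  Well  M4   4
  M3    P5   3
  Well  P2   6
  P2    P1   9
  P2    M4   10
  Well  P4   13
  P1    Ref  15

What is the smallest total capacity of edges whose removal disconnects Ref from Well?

Augment Well→M4→Ref: bottleneck 4, flow now 4.
Augment Well→M2→P1→Ref: bottleneck 3, flow now 7.
Augment Well→P4→M3→Ref: bottleneck 6, flow now 13.
Augment Well→P2→M4→Ref: bottleneck 6, flow now 19.
Augment Well→P4→P2→M4→Ref: bottleneck 4, flow now 23.
Augment Well→P4→P2→P1→Ref: bottleneck 3, flow now 26.
No augmenting path remains; maximum flow = 26.
By max-flow min-cut, the minimum cut capacity equals the max flow.
In the residual graph, reachable from Well: {Well, M2, P5}.
Min-cut edges: Well→P4 (13), Well→P2 (6), Well→M4 (4), M2→P1 (3); capacity 13 + 6 + 4 + 3 = 26.

26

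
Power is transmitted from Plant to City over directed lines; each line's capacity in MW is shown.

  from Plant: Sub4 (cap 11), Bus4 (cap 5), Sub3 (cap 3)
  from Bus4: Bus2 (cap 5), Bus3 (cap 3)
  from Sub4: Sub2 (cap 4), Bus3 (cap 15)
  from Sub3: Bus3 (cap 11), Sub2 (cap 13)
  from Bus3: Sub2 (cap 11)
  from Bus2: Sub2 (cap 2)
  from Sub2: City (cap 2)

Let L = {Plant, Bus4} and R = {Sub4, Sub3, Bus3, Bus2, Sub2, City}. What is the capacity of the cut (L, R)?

Edges leaving {Plant, Bus4}: Plant→Sub4 (11), Plant→Sub3 (3), Bus4→Bus3 (3), Bus4→Bus2 (5).
Cut capacity = 11 + 3 + 3 + 5 = 22.

22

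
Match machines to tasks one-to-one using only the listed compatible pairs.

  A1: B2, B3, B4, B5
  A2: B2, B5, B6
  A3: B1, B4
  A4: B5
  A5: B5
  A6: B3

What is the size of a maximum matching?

5

Unit-capacity flow: source→left, listed edges, right→sink; max matching = max flow.
Augmenting path A1→B2 (+1); matched 1.
Augmenting path A2→B5 (+1); matched 2.
Augmenting path A3→B1 (+1); matched 3.
Augmenting path A6→B3 (+1); matched 4.
Augmenting path A4→B5→A2→B6 (+1); matched 5.
No augmenting path remains; maximum matching = 5.
König certificate: {A1, A2, A3, A6, B5} is a vertex cover of size 5 (every listed pair touches it), so no matching can be larger.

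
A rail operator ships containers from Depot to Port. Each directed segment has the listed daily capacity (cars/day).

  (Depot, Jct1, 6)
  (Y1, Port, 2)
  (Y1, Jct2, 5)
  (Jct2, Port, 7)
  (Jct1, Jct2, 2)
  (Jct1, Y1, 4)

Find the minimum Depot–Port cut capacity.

Augment Depot→Jct1→Jct2→Port: bottleneck 2, flow now 2.
Augment Depot→Jct1→Y1→Port: bottleneck 2, flow now 4.
Augment Depot→Jct1→Y1→Jct2→Port: bottleneck 2, flow now 6.
No augmenting path remains; maximum flow = 6.
By max-flow min-cut, the minimum cut capacity equals the max flow.
In the residual graph, reachable from Depot: {Depot}.
Min-cut edges: Depot→Jct1 (6); capacity 6 = 6.

6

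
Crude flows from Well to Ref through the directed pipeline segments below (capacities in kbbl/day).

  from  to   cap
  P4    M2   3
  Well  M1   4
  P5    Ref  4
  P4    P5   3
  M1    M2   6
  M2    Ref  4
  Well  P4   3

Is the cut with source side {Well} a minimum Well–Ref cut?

Yes — it is a minimum cut (capacity 7).

Given cut capacity: 3 + 4 = 7.
Augment Well→P4→P5→Ref: bottleneck 3, flow now 3.
Augment Well→M1→M2→Ref: bottleneck 4, flow now 7.
No augmenting path remains; maximum flow = 7.
Cut capacity 7 equals the max flow, so it is a minimum cut.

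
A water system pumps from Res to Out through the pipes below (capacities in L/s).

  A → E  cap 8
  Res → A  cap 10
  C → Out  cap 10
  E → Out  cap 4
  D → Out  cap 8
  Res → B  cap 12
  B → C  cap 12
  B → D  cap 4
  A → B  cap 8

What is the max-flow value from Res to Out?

18

Augment Res→A→E→Out: bottleneck 4, flow now 4.
Augment Res→B→C→Out: bottleneck 10, flow now 14.
Augment Res→B→D→Out: bottleneck 2, flow now 16.
Augment Res→A→B→D→Out: bottleneck 2, flow now 18.
No augmenting path remains; maximum flow = 18.
In the residual graph, reachable from Res: {Res, A, B, C, E}.
Min-cut edges: B→D (4), C→Out (10), E→Out (4); capacity 4 + 10 + 4 = 18.
This cut is saturated, so no flow can exceed 18.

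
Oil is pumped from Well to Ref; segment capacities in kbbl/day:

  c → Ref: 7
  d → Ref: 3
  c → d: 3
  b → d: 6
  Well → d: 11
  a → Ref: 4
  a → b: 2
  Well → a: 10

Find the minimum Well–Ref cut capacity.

7

Augment Well→a→Ref: bottleneck 4, flow now 4.
Augment Well→d→Ref: bottleneck 3, flow now 7.
No augmenting path remains; maximum flow = 7.
By max-flow min-cut, the minimum cut capacity equals the max flow.
In the residual graph, reachable from Well: {Well, a, b, d}.
Min-cut edges: a→Ref (4), d→Ref (3); capacity 4 + 3 = 7.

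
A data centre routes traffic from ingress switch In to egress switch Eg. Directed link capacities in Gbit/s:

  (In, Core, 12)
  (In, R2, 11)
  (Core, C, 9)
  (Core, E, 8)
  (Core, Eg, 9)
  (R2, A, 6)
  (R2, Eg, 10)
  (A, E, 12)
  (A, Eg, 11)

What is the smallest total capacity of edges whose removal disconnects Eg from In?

20

Augment In→Core→Eg: bottleneck 9, flow now 9.
Augment In→R2→Eg: bottleneck 10, flow now 19.
Augment In→R2→A→Eg: bottleneck 1, flow now 20.
No augmenting path remains; maximum flow = 20.
By max-flow min-cut, the minimum cut capacity equals the max flow.
In the residual graph, reachable from In: {In, Core, C, E}.
Min-cut edges: In→R2 (11), Core→Eg (9); capacity 11 + 9 = 20.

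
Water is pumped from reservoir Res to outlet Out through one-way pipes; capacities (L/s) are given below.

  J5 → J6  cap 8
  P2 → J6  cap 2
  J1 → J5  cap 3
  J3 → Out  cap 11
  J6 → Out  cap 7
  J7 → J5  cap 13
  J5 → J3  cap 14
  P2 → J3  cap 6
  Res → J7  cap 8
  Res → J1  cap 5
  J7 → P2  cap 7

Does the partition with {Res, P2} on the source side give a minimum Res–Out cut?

Given cut capacity: 8 + 5 + 6 + 2 = 21.
Augment Res→J7→P2→J3→Out: bottleneck 6, flow now 6.
Augment Res→J7→P2→J6→Out: bottleneck 1, flow now 7.
Augment Res→J7→J5→J3→Out: bottleneck 1, flow now 8.
Augment Res→J1→J5→J3→Out: bottleneck 3, flow now 11.
No augmenting path remains; maximum flow = 11.
In the residual graph, reachable from Res: {Res, J1}.
Min-cut edges: Res→J7 (8), J1→J5 (3); capacity 8 + 3 = 11.
Cut capacity 21 exceeds the max flow 11, so it is not minimum.

No — its capacity is 21, but the minimum cut has capacity 11.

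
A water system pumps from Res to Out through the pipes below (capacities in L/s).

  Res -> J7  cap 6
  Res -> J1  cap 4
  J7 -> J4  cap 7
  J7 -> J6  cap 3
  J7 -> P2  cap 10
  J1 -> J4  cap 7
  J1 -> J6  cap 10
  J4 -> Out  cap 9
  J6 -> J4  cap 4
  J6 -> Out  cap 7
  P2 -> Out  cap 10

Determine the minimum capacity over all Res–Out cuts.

Augment Res→J7→J4→Out: bottleneck 6, flow now 6.
Augment Res→J1→J4→Out: bottleneck 3, flow now 9.
Augment Res→J1→J6→Out: bottleneck 1, flow now 10.
No augmenting path remains; maximum flow = 10.
By max-flow min-cut, the minimum cut capacity equals the max flow.
In the residual graph, reachable from Res: {Res}.
Min-cut edges: Res→J7 (6), Res→J1 (4); capacity 6 + 4 = 10.

10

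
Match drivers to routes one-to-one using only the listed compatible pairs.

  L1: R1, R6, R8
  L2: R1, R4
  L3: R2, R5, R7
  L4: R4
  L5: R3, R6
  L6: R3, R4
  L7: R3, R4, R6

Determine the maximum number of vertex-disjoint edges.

Unit-capacity flow: source→left, listed edges, right→sink; max matching = max flow.
Augmenting path L1→R1 (+1); matched 1.
Augmenting path L2→R4 (+1); matched 2.
Augmenting path L3→R2 (+1); matched 3.
Augmenting path L5→R3 (+1); matched 4.
Augmenting path L7→R6 (+1); matched 5.
Augmenting path L4→R4→L2→R1→L1→R8 (+1); matched 6.
No augmenting path remains; maximum matching = 6.
König certificate: {L1, L2, L3, R3, R4, R6} is a vertex cover of size 6 (every listed pair touches it), so no matching can be larger.

6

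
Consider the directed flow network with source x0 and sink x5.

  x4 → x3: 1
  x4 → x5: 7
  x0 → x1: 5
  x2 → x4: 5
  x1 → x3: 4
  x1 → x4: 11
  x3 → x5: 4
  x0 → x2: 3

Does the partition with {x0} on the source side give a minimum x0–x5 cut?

Yes — it is a minimum cut (capacity 8).

Given cut capacity: 5 + 3 = 8.
Augment x0→x1→x3→x5: bottleneck 4, flow now 4.
Augment x0→x1→x4→x5: bottleneck 1, flow now 5.
Augment x0→x2→x4→x5: bottleneck 3, flow now 8.
No augmenting path remains; maximum flow = 8.
Cut capacity 8 equals the max flow, so it is a minimum cut.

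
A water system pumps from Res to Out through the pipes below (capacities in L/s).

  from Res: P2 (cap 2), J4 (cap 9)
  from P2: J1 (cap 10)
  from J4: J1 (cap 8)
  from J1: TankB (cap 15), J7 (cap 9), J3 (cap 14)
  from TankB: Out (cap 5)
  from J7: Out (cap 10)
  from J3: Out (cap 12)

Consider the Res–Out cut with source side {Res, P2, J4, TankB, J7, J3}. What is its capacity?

Edges leaving {Res, P2, J4, TankB, J7, J3}: P2→J1 (10), J4→J1 (8), TankB→Out (5), J7→Out (10), J3→Out (12).
Cut capacity = 10 + 8 + 5 + 10 + 12 = 45.

45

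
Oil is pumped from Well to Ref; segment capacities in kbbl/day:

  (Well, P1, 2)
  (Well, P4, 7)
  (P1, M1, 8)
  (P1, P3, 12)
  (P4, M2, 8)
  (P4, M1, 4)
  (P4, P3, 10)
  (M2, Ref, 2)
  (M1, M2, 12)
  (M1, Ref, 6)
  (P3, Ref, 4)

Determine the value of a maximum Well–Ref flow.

Augment Well→P1→M1→Ref: bottleneck 2, flow now 2.
Augment Well→P4→M2→Ref: bottleneck 2, flow now 4.
Augment Well→P4→M1→Ref: bottleneck 4, flow now 8.
Augment Well→P4→P3→Ref: bottleneck 1, flow now 9.
No augmenting path remains; maximum flow = 9.
In the residual graph, reachable from Well: {Well}.
Min-cut edges: Well→P1 (2), Well→P4 (7); capacity 2 + 7 = 9.
This cut is saturated, so no flow can exceed 9.

9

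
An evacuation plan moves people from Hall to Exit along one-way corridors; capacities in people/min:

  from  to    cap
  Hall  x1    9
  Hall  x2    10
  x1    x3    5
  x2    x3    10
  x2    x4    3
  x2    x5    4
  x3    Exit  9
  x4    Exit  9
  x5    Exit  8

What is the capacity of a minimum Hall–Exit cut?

15

Augment Hall→x1→x3→Exit: bottleneck 5, flow now 5.
Augment Hall→x2→x3→Exit: bottleneck 4, flow now 9.
Augment Hall→x2→x4→Exit: bottleneck 3, flow now 12.
Augment Hall→x2→x5→Exit: bottleneck 3, flow now 15.
No augmenting path remains; maximum flow = 15.
By max-flow min-cut, the minimum cut capacity equals the max flow.
In the residual graph, reachable from Hall: {Hall, x1}.
Min-cut edges: Hall→x2 (10), x1→x3 (5); capacity 10 + 5 = 15.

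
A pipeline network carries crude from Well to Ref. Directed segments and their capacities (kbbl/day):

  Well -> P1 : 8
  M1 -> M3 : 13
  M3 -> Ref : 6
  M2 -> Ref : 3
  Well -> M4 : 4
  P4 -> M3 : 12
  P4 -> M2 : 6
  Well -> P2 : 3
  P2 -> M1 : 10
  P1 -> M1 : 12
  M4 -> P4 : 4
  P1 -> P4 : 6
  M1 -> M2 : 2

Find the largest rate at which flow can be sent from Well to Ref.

Augment Well→P2→M1→M2→Ref: bottleneck 2, flow now 2.
Augment Well→P2→M1→M3→Ref: bottleneck 1, flow now 3.
Augment Well→P1→P4→M2→Ref: bottleneck 1, flow now 4.
Augment Well→P1→P4→M3→Ref: bottleneck 5, flow now 9.
No augmenting path remains; maximum flow = 9.
In the residual graph, reachable from Well: {Well, P2, P1, M4, P4, M1, M2, M3}.
Min-cut edges: M2→Ref (3), M3→Ref (6); capacity 3 + 6 = 9.
This cut is saturated, so no flow can exceed 9.

9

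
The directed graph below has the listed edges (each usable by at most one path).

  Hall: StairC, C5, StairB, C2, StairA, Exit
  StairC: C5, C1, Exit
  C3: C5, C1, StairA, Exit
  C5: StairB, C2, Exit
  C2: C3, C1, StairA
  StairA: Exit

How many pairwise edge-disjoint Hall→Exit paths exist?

Assign every edge capacity 1; by Menger, the answer equals the max flow.
Path Hall→Exit (+1); total 1.
Path Hall→StairC→Exit (+1); total 2.
Path Hall→C5→Exit (+1); total 3.
Path Hall→StairA→Exit (+1); total 4.
Path Hall→C2→C3→Exit (+1); total 5.
No residual Hall→Exit path; max flow = 5.
Certifying cut of size 5: {Hall→C2, Hall→C5, Hall→Exit, Hall→StairA, Hall→StairC}.

5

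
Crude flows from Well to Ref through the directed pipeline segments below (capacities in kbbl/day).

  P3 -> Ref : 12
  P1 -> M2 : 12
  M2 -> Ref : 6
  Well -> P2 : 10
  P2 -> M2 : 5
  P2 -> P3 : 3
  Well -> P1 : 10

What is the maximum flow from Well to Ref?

Augment Well→P2→P3→Ref: bottleneck 3, flow now 3.
Augment Well→P2→M2→Ref: bottleneck 5, flow now 8.
Augment Well→P1→M2→Ref: bottleneck 1, flow now 9.
No augmenting path remains; maximum flow = 9.
In the residual graph, reachable from Well: {Well, P2, P1, M2}.
Min-cut edges: P2→P3 (3), M2→Ref (6); capacity 3 + 6 = 9.
This cut is saturated, so no flow can exceed 9.

9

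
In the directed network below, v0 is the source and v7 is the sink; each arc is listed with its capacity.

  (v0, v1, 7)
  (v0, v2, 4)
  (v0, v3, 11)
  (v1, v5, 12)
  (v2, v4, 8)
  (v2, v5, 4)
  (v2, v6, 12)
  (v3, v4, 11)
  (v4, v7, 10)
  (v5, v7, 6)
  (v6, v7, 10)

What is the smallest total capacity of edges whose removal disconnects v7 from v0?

Augment v0→v1→v5→v7: bottleneck 6, flow now 6.
Augment v0→v2→v4→v7: bottleneck 4, flow now 10.
Augment v0→v3→v4→v7: bottleneck 6, flow now 16.
Augment v0→v3→v4→v2→v6→v7: bottleneck 4, flow now 20. (uses reverse residual edge)
No augmenting path remains; maximum flow = 20.
By max-flow min-cut, the minimum cut capacity equals the max flow.
In the residual graph, reachable from v0: {v0, v1, v3, v4, v5}.
Min-cut edges: v0→v2 (4), v4→v7 (10), v5→v7 (6); capacity 4 + 10 + 6 = 20.

20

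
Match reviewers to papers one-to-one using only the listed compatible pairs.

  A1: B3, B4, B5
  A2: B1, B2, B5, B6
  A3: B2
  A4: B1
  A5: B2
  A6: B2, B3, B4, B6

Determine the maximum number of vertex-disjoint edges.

5

Unit-capacity flow: source→left, listed edges, right→sink; max matching = max flow.
Augmenting path A1→B3 (+1); matched 1.
Augmenting path A2→B1 (+1); matched 2.
Augmenting path A3→B2 (+1); matched 3.
Augmenting path A6→B4 (+1); matched 4.
Augmenting path A4→B1→A2→B5 (+1); matched 5.
No augmenting path remains; maximum matching = 5.
König certificate: {A1, A2, A4, A6, B2} is a vertex cover of size 5 (every listed pair touches it), so no matching can be larger.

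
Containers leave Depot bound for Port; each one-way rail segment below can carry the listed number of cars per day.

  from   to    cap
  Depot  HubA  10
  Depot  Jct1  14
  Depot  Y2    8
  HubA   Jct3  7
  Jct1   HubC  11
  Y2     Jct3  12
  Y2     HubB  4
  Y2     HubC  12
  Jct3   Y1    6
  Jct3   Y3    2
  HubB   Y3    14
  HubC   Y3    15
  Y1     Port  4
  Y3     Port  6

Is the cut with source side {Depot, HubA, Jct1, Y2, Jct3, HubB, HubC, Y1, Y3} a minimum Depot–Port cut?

Yes — it is a minimum cut (capacity 10).

Given cut capacity: 4 + 6 = 10.
Augment Depot→HubA→Jct3→Y1→Port: bottleneck 4, flow now 4.
Augment Depot→HubA→Jct3→Y3→Port: bottleneck 2, flow now 6.
Augment Depot→Jct1→HubC→Y3→Port: bottleneck 4, flow now 10.
No augmenting path remains; maximum flow = 10.
Cut capacity 10 equals the max flow, so it is a minimum cut.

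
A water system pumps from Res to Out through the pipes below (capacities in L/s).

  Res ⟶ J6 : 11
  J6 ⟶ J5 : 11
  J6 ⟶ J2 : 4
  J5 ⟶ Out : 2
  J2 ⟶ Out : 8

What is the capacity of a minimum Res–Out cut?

6

Augment Res→J6→J5→Out: bottleneck 2, flow now 2.
Augment Res→J6→J2→Out: bottleneck 4, flow now 6.
No augmenting path remains; maximum flow = 6.
By max-flow min-cut, the minimum cut capacity equals the max flow.
In the residual graph, reachable from Res: {Res, J6, J5}.
Min-cut edges: J6→J2 (4), J5→Out (2); capacity 4 + 2 = 6.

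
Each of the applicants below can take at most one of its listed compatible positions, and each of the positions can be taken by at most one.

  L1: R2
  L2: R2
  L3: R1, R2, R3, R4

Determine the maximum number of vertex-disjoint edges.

2

Unit-capacity flow: source→left, listed edges, right→sink; max matching = max flow.
Augmenting path L1→R2 (+1); matched 1.
Augmenting path L3→R1 (+1); matched 2.
No augmenting path remains; maximum matching = 2.
König certificate: {L3, R2} is a vertex cover of size 2 (every listed pair touches it), so no matching can be larger.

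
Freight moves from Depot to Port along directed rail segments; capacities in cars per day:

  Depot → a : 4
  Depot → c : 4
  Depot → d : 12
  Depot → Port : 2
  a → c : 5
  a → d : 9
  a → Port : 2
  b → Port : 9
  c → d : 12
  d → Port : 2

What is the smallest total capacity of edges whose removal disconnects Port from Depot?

Augment Depot→Port: bottleneck 2, flow now 2.
Augment Depot→a→Port: bottleneck 2, flow now 4.
Augment Depot→d→Port: bottleneck 2, flow now 6.
No augmenting path remains; maximum flow = 6.
By max-flow min-cut, the minimum cut capacity equals the max flow.
In the residual graph, reachable from Depot: {Depot, a, c, d}.
Min-cut edges: Depot→Port (2), a→Port (2), d→Port (2); capacity 2 + 2 + 2 = 6.

6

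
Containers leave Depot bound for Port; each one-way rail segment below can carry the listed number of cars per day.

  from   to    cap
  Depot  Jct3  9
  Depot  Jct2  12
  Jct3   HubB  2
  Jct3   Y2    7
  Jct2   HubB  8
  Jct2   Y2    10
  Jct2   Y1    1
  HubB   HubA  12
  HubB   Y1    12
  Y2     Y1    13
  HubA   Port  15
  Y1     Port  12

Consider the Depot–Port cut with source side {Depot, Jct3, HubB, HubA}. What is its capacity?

46

Edges leaving {Depot, Jct3, HubB, HubA}: Depot→Jct2 (12), Jct3→Y2 (7), HubB→Y1 (12), HubA→Port (15).
Cut capacity = 12 + 7 + 12 + 15 = 46.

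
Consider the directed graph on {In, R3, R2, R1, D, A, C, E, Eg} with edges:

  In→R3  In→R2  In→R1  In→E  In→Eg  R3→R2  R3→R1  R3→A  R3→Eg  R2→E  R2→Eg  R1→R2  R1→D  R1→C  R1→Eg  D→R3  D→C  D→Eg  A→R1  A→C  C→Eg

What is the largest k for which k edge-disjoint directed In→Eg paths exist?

Assign every edge capacity 1; by Menger, the answer equals the max flow.
Path In→Eg (+1); total 1.
Path In→R3→Eg (+1); total 2.
Path In→R2→Eg (+1); total 3.
Path In→R1→Eg (+1); total 4.
No residual In→Eg path; max flow = 4.
Certifying cut of size 4: {In→Eg, In→R1, In→R2, In→R3}.

4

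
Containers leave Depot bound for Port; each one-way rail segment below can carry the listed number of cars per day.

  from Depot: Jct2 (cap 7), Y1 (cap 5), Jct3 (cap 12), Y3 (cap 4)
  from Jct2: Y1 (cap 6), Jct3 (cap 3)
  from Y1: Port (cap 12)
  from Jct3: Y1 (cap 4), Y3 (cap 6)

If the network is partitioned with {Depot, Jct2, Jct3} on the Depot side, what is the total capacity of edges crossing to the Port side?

25

Edges leaving {Depot, Jct2, Jct3}: Depot→Y1 (5), Depot→Y3 (4), Jct2→Y1 (6), Jct3→Y1 (4), Jct3→Y3 (6).
Cut capacity = 5 + 4 + 6 + 4 + 6 = 25.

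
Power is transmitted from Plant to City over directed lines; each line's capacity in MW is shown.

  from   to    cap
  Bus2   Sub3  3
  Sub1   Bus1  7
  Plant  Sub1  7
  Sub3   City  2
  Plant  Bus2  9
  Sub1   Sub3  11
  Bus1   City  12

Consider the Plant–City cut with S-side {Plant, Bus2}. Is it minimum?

Given cut capacity: 7 + 3 = 10.
Augment Plant→Sub1→Bus1→City: bottleneck 7, flow now 7.
Augment Plant→Bus2→Sub3→City: bottleneck 2, flow now 9.
No augmenting path remains; maximum flow = 9.
In the residual graph, reachable from Plant: {Plant, Bus2, Sub3}.
Min-cut edges: Plant→Sub1 (7), Sub3→City (2); capacity 7 + 2 = 9.
Cut capacity 10 exceeds the max flow 9, so it is not minimum.

No — its capacity is 10, but the minimum cut has capacity 9.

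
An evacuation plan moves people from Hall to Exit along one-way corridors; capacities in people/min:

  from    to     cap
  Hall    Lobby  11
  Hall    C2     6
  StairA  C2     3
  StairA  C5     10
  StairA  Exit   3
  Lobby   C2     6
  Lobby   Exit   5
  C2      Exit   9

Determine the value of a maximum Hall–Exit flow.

14

Augment Hall→Lobby→Exit: bottleneck 5, flow now 5.
Augment Hall→C2→Exit: bottleneck 6, flow now 11.
Augment Hall→Lobby→C2→Exit: bottleneck 3, flow now 14.
No augmenting path remains; maximum flow = 14.
In the residual graph, reachable from Hall: {Hall, Lobby, C2}.
Min-cut edges: Lobby→Exit (5), C2→Exit (9); capacity 5 + 9 = 14.
This cut is saturated, so no flow can exceed 14.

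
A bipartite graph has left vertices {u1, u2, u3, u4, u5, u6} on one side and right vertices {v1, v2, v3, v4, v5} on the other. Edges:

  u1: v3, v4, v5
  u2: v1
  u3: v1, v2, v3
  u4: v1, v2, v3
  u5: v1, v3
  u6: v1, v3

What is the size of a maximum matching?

Unit-capacity flow: source→left, listed edges, right→sink; max matching = max flow.
Augmenting path u1→v3 (+1); matched 1.
Augmenting path u2→v1 (+1); matched 2.
Augmenting path u3→v2 (+1); matched 3.
Augmenting path u4→v3→u1→v4 (+1); matched 4.
No augmenting path remains; maximum matching = 4.
König certificate: {u1, v1, v2, v3} is a vertex cover of size 4 (every listed pair touches it), so no matching can be larger.

4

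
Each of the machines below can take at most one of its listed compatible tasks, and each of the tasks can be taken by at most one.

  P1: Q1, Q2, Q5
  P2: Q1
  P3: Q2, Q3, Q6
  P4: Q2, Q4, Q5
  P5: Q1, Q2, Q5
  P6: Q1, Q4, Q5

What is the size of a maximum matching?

5

Unit-capacity flow: source→left, listed edges, right→sink; max matching = max flow.
Augmenting path P1→Q1 (+1); matched 1.
Augmenting path P3→Q2 (+1); matched 2.
Augmenting path P4→Q4 (+1); matched 3.
Augmenting path P5→Q5 (+1); matched 4.
Augmenting path P2→Q1→P1→Q2→P3→Q3 (+1); matched 5.
No augmenting path remains; maximum matching = 5.
König certificate: {P3, Q1, Q2, Q4, Q5} is a vertex cover of size 5 (every listed pair touches it), so no matching can be larger.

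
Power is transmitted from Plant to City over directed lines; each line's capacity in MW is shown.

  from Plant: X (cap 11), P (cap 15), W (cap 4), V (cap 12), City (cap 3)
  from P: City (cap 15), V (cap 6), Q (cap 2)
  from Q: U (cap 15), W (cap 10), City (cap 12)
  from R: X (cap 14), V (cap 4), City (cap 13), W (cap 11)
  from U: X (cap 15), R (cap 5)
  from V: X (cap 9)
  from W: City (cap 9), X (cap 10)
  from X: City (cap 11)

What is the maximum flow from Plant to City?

Augment Plant→City: bottleneck 3, flow now 3.
Augment Plant→P→City: bottleneck 15, flow now 18.
Augment Plant→W→City: bottleneck 4, flow now 22.
Augment Plant→X→City: bottleneck 11, flow now 33.
No augmenting path remains; maximum flow = 33.
In the residual graph, reachable from Plant: {Plant, V, X}.
Min-cut edges: Plant→P (15), Plant→W (4), Plant→City (3), X→City (11); capacity 15 + 4 + 3 + 11 = 33.
This cut is saturated, so no flow can exceed 33.

33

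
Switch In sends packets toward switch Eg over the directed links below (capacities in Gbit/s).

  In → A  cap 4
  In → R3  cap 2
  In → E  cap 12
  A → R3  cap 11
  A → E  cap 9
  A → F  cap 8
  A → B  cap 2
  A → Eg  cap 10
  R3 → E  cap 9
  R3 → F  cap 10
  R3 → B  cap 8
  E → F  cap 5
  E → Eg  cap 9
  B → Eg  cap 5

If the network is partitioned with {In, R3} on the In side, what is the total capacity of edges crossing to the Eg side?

43

Edges leaving {In, R3}: In→A (4), In→E (12), R3→E (9), R3→F (10), R3→B (8).
Cut capacity = 4 + 12 + 9 + 10 + 8 = 43.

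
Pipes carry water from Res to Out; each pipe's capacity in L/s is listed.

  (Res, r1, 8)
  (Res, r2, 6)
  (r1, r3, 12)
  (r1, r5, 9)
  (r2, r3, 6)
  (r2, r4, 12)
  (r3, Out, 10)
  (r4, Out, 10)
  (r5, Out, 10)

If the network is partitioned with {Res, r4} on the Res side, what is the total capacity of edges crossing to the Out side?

Edges leaving {Res, r4}: Res→r1 (8), Res→r2 (6), r4→Out (10).
Cut capacity = 8 + 6 + 10 = 24.

24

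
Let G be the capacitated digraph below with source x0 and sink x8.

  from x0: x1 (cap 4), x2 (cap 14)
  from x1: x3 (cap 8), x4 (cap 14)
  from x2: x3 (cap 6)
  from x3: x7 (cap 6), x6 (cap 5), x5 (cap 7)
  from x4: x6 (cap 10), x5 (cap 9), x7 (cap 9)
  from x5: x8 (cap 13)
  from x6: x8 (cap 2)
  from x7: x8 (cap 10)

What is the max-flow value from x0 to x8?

Augment x0→x1→x3→x5→x8: bottleneck 4, flow now 4.
Augment x0→x2→x3→x5→x8: bottleneck 3, flow now 7.
Augment x0→x2→x3→x6→x8: bottleneck 2, flow now 9.
Augment x0→x2→x3→x7→x8: bottleneck 1, flow now 10.
No augmenting path remains; maximum flow = 10.
In the residual graph, reachable from x0: {x0, x2}.
Min-cut edges: x0→x1 (4), x2→x3 (6); capacity 4 + 6 = 10.
This cut is saturated, so no flow can exceed 10.

10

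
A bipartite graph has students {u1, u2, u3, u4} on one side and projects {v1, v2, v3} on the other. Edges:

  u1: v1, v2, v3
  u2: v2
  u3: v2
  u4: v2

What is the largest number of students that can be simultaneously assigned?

2

Unit-capacity flow: source→left, listed edges, right→sink; max matching = max flow.
Augmenting path u1→v1 (+1); matched 1.
Augmenting path u2→v2 (+1); matched 2.
No augmenting path remains; maximum matching = 2.
König certificate: {u1, v2} is a vertex cover of size 2 (every listed pair touches it), so no matching can be larger.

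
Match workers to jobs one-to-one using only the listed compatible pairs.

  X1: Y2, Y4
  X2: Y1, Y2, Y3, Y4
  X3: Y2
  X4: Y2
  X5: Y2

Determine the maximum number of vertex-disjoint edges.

Unit-capacity flow: source→left, listed edges, right→sink; max matching = max flow.
Augmenting path X1→Y2 (+1); matched 1.
Augmenting path X2→Y1 (+1); matched 2.
Augmenting path X3→Y2→X1→Y4 (+1); matched 3.
No augmenting path remains; maximum matching = 3.
König certificate: {X1, X2, Y2} is a vertex cover of size 3 (every listed pair touches it), so no matching can be larger.

3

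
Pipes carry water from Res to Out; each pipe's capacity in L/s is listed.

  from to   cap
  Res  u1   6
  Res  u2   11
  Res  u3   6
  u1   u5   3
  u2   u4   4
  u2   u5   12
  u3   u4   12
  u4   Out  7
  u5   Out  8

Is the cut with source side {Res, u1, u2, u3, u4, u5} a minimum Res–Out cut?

Yes — it is a minimum cut (capacity 15).

Given cut capacity: 7 + 8 = 15.
Augment Res→u1→u5→Out: bottleneck 3, flow now 3.
Augment Res→u2→u4→Out: bottleneck 4, flow now 7.
Augment Res→u2→u5→Out: bottleneck 5, flow now 12.
Augment Res→u3→u4→Out: bottleneck 3, flow now 15.
No augmenting path remains; maximum flow = 15.
Cut capacity 15 equals the max flow, so it is a minimum cut.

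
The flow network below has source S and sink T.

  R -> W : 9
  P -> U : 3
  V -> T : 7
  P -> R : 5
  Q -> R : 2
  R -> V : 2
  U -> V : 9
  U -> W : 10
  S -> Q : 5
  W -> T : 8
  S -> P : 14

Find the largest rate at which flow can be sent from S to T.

10

Augment S→P→R→V→T: bottleneck 2, flow now 2.
Augment S→P→R→W→T: bottleneck 3, flow now 5.
Augment S→P→U→V→T: bottleneck 3, flow now 8.
Augment S→Q→R→W→T: bottleneck 2, flow now 10.
No augmenting path remains; maximum flow = 10.
In the residual graph, reachable from S: {S, P, Q}.
Min-cut edges: P→R (5), P→U (3), Q→R (2); capacity 5 + 3 + 2 = 10.
This cut is saturated, so no flow can exceed 10.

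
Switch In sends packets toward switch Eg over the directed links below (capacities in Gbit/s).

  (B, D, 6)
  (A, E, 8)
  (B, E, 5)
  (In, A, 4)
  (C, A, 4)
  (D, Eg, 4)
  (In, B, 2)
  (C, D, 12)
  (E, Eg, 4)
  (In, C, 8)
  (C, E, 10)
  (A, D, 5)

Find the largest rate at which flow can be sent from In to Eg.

8

Augment In→A→D→Eg: bottleneck 4, flow now 4.
Augment In→B→E→Eg: bottleneck 2, flow now 6.
Augment In→C→E→Eg: bottleneck 2, flow now 8.
No augmenting path remains; maximum flow = 8.
In the residual graph, reachable from In: {In, A, B, C, D, E}.
Min-cut edges: D→Eg (4), E→Eg (4); capacity 4 + 4 = 8.
This cut is saturated, so no flow can exceed 8.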